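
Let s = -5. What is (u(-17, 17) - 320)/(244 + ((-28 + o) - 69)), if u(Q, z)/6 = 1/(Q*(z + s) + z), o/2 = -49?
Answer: -59846/9163 ≈ -6.5313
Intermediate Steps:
o = -98 (o = 2*(-49) = -98)
u(Q, z) = 6/(z + Q*(-5 + z)) (u(Q, z) = 6/(Q*(z - 5) + z) = 6/(Q*(-5 + z) + z) = 6/(z + Q*(-5 + z)))
(u(-17, 17) - 320)/(244 + ((-28 + o) - 69)) = (6/(17 - 5*(-17) - 17*17) - 320)/(244 + ((-28 - 98) - 69)) = (6/(17 + 85 - 289) - 320)/(244 + (-126 - 69)) = (6/(-187) - 320)/(244 - 195) = (6*(-1/187) - 320)/49 = (-6/187 - 320)*(1/49) = -59846/187*1/49 = -59846/9163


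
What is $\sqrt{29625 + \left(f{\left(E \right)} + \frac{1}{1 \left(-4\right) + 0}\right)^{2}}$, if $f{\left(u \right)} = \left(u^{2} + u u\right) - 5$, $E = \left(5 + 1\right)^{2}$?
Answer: $\frac{\sqrt{107534409}}{4} \approx 2592.5$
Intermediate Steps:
$E = 36$ ($E = 6^{2} = 36$)
$f{\left(u \right)} = -5 + 2 u^{2}$ ($f{\left(u \right)} = \left(u^{2} + u^{2}\right) - 5 = 2 u^{2} - 5 = -5 + 2 u^{2}$)
$\sqrt{29625 + \left(f{\left(E \right)} + \frac{1}{1 \left(-4\right) + 0}\right)^{2}} = \sqrt{29625 + \left(\left(-5 + 2 \cdot 36^{2}\right) + \frac{1}{1 \left(-4\right) + 0}\right)^{2}} = \sqrt{29625 + \left(\left(-5 + 2 \cdot 1296\right) + \frac{1}{-4 + 0}\right)^{2}} = \sqrt{29625 + \left(\left(-5 + 2592\right) + \frac{1}{-4}\right)^{2}} = \sqrt{29625 + \left(2587 - \frac{1}{4}\right)^{2}} = \sqrt{29625 + \left(\frac{10347}{4}\right)^{2}} = \sqrt{29625 + \frac{107060409}{16}} = \sqrt{\frac{107534409}{16}} = \frac{\sqrt{107534409}}{4}$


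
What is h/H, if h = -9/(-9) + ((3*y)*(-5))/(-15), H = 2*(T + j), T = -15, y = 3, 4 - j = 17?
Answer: -1/14 ≈ -0.071429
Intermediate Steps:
j = -13 (j = 4 - 1*17 = 4 - 17 = -13)
H = -56 (H = 2*(-15 - 13) = 2*(-28) = -56)
h = 4 (h = -9/(-9) + ((3*3)*(-5))/(-15) = -9*(-⅑) + (9*(-5))*(-1/15) = 1 - 45*(-1/15) = 1 + 3 = 4)
h/H = 4/(-56) = 4*(-1/56) = -1/14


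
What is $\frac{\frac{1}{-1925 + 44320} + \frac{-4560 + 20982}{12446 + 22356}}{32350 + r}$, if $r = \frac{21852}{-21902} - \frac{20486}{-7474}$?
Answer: $\frac{14246535919433702}{976704999414368521995} \approx 1.4586 \cdot 10^{-5}$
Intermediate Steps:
$r = \frac{71340631}{40923887}$ ($r = 21852 \left(- \frac{1}{21902}\right) - - \frac{10243}{3737} = - \frac{10926}{10951} + \frac{10243}{3737} = \frac{71340631}{40923887} \approx 1.7433$)
$\frac{\frac{1}{-1925 + 44320} + \frac{-4560 + 20982}{12446 + 22356}}{32350 + r} = \frac{\frac{1}{-1925 + 44320} + \frac{-4560 + 20982}{12446 + 22356}}{32350 + \frac{71340631}{40923887}} = \frac{\frac{1}{42395} + \frac{16422}{34802}}{\frac{1323959085081}{40923887}} = \left(\frac{1}{42395} + 16422 \cdot \frac{1}{34802}\right) \frac{40923887}{1323959085081} = \left(\frac{1}{42395} + \frac{8211}{17401}\right) \frac{40923887}{1323959085081} = \frac{348122746}{737715395} \cdot \frac{40923887}{1323959085081} = \frac{14246535919433702}{976704999414368521995}$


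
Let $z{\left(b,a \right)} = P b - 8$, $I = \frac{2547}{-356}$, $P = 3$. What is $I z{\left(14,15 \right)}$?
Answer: $- \frac{43299}{178} \approx -243.25$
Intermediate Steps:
$I = - \frac{2547}{356}$ ($I = 2547 \left(- \frac{1}{356}\right) = - \frac{2547}{356} \approx -7.1545$)
$z{\left(b,a \right)} = -8 + 3 b$ ($z{\left(b,a \right)} = 3 b - 8 = -8 + 3 b$)
$I z{\left(14,15 \right)} = - \frac{2547 \left(-8 + 3 \cdot 14\right)}{356} = - \frac{2547 \left(-8 + 42\right)}{356} = \left(- \frac{2547}{356}\right) 34 = - \frac{43299}{178}$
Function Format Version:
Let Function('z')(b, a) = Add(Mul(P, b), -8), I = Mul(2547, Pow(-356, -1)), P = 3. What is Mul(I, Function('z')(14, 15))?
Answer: Rational(-43299, 178) ≈ -243.25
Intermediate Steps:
I = Rational(-2547, 356) (I = Mul(2547, Rational(-1, 356)) = Rational(-2547, 356) ≈ -7.1545)
Function('z')(b, a) = Add(-8, Mul(3, b)) (Function('z')(b, a) = Add(Mul(3, b), -8) = Add(-8, Mul(3, b)))
Mul(I, Function('z')(14, 15)) = Mul(Rational(-2547, 356), Add(-8, Mul(3, 14))) = Mul(Rational(-2547, 356), Add(-8, 42)) = Mul(Rational(-2547, 356), 34) = Rational(-43299, 178)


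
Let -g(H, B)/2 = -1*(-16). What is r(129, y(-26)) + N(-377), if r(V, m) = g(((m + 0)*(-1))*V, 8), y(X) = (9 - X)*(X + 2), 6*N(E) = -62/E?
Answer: -36161/1131 ≈ -31.973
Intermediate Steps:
N(E) = -31/(3*E) (N(E) = (-62/E)/6 = -31/(3*E))
y(X) = (2 + X)*(9 - X) (y(X) = (9 - X)*(2 + X) = (2 + X)*(9 - X))
g(H, B) = -32 (g(H, B) = -(-2)*(-16) = -2*16 = -32)
r(V, m) = -32
r(129, y(-26)) + N(-377) = -32 - 31/3/(-377) = -32 - 31/3*(-1/377) = -32 + 31/1131 = -36161/1131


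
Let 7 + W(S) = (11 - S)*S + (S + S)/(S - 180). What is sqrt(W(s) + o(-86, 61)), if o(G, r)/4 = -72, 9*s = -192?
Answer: 5*I*sqrt(8081671)/453 ≈ 31.378*I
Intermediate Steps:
s = -64/3 (s = (1/9)*(-192) = -64/3 ≈ -21.333)
o(G, r) = -288 (o(G, r) = 4*(-72) = -288)
W(S) = -7 + S*(11 - S) + 2*S/(-180 + S) (W(S) = -7 + ((11 - S)*S + (S + S)/(S - 180)) = -7 + (S*(11 - S) + (2*S)/(-180 + S)) = -7 + (S*(11 - S) + 2*S/(-180 + S)) = -7 + S*(11 - S) + 2*S/(-180 + S))
sqrt(W(s) + o(-86, 61)) = sqrt((1260 - (-64/3)**3 - 1985*(-64/3) + 191*(-64/3)**2)/(-180 - 64/3) - 288) = sqrt((1260 - 1*(-262144/27) + 127040/3 + 191*(4096/9))/(-604/3) - 288) = sqrt(-3*(1260 + 262144/27 + 127040/3 + 782336/9)/604 - 288) = sqrt(-3/604*3786532/27 - 288) = sqrt(-946633/1359 - 288) = sqrt(-1338025/1359) = 5*I*sqrt(8081671)/453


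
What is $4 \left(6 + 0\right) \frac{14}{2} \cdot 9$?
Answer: $1512$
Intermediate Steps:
$4 \left(6 + 0\right) \frac{14}{2} \cdot 9 = 4 \cdot 6 \cdot 14 \cdot \frac{1}{2} \cdot 9 = 24 \cdot 7 \cdot 9 = 168 \cdot 9 = 1512$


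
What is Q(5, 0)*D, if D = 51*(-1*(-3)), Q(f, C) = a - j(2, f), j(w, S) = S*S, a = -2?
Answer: -4131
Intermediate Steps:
j(w, S) = S**2
Q(f, C) = -2 - f**2
D = 153 (D = 51*3 = 153)
Q(5, 0)*D = (-2 - 1*5**2)*153 = (-2 - 1*25)*153 = (-2 - 25)*153 = -27*153 = -4131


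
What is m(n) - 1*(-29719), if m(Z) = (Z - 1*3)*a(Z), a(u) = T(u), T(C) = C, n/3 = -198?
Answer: 384337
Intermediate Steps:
n = -594 (n = 3*(-198) = -594)
a(u) = u
m(Z) = Z*(-3 + Z) (m(Z) = (Z - 1*3)*Z = (Z - 3)*Z = (-3 + Z)*Z = Z*(-3 + Z))
m(n) - 1*(-29719) = -594*(-3 - 594) - 1*(-29719) = -594*(-597) + 29719 = 354618 + 29719 = 384337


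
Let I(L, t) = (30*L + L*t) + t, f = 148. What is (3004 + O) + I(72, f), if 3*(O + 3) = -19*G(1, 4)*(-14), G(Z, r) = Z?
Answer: 48161/3 ≈ 16054.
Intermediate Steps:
I(L, t) = t + 30*L + L*t
O = 257/3 (O = -3 + (-19*1*(-14))/3 = -3 + (-19*(-14))/3 = -3 + (⅓)*266 = -3 + 266/3 = 257/3 ≈ 85.667)
(3004 + O) + I(72, f) = (3004 + 257/3) + (148 + 30*72 + 72*148) = 9269/3 + (148 + 2160 + 10656) = 9269/3 + 12964 = 48161/3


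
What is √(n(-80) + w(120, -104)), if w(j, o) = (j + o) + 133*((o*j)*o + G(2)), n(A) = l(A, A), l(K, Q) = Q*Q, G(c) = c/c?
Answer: 3*√19181101 ≈ 13139.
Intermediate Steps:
G(c) = 1
l(K, Q) = Q²
n(A) = A²
w(j, o) = 133 + j + o + 133*j*o² (w(j, o) = (j + o) + 133*((o*j)*o + 1) = (j + o) + 133*((j*o)*o + 1) = (j + o) + 133*(j*o² + 1) = (j + o) + 133*(1 + j*o²) = (j + o) + (133 + 133*j*o²) = 133 + j + o + 133*j*o²)
√(n(-80) + w(120, -104)) = √((-80)² + (133 + 120 - 104 + 133*120*(-104)²)) = √(6400 + (133 + 120 - 104 + 133*120*10816)) = √(6400 + (133 + 120 - 104 + 172623360)) = √(6400 + 172623509) = √172629909 = 3*√19181101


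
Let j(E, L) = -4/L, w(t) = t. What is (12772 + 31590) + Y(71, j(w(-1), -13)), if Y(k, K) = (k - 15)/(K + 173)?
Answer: 99948314/2253 ≈ 44362.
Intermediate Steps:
Y(k, K) = (-15 + k)/(173 + K)
(12772 + 31590) + Y(71, j(w(-1), -13)) = (12772 + 31590) + (-15 + 71)/(173 - 4/(-13)) = 44362 + 56/(173 - 4*(-1/13)) = 44362 + 56/(173 + 4/13) = 44362 + 56/(2253/13) = 44362 + (13/2253)*56 = 44362 + 728/2253 = 99948314/2253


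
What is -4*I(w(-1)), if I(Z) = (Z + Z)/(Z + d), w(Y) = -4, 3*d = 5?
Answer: -96/7 ≈ -13.714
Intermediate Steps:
d = 5/3 (d = (⅓)*5 = 5/3 ≈ 1.6667)
I(Z) = 2*Z/(5/3 + Z) (I(Z) = (Z + Z)/(Z + 5/3) = (2*Z)/(5/3 + Z) = 2*Z/(5/3 + Z))
-4*I(w(-1)) = -24*(-4)/(5 + 3*(-4)) = -24*(-4)/(5 - 12) = -24*(-4)/(-7) = -24*(-4)*(-1)/7 = -4*24/7 = -96/7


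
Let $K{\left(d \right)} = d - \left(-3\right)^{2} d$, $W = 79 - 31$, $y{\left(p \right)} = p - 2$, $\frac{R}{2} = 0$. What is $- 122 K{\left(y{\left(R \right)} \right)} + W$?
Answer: $-1904$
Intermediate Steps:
$R = 0$ ($R = 2 \cdot 0 = 0$)
$y{\left(p \right)} = -2 + p$
$W = 48$
$K{\left(d \right)} = - 8 d$ ($K{\left(d \right)} = d - 9 d = - 8 d$)
$- 122 K{\left(y{\left(R \right)} \right)} + W = - 122 \left(- 8 \left(-2 + 0\right)\right) + 48 = - 122 \left(\left(-8\right) \left(-2\right)\right) + 48 = \left(-122\right) 16 + 48 = -1952 + 48 = -1904$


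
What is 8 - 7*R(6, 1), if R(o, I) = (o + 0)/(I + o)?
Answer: 2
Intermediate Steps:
R(o, I) = o/(I + o)
8 - 7*R(6, 1) = 8 - 42/(1 + 6) = 8 - 42/7 = 8 - 7*6/7 = 8 - 6 = 2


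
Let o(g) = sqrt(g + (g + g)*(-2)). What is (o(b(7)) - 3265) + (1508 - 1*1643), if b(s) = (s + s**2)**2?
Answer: -3400 + 56*I*sqrt(3) ≈ -3400.0 + 96.995*I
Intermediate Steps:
o(g) = sqrt(3)*sqrt(-g) (o(g) = sqrt(g + (2*g)*(-2)) = sqrt(g - 4*g) = sqrt(-3*g) = sqrt(3)*sqrt(-g))
(o(b(7)) - 3265) + (1508 - 1*1643) = (sqrt(3)*sqrt(-7**2*(1 + 7)**2) - 3265) + (1508 - 1*1643) = (sqrt(3)*sqrt(-49*8**2) - 3265) + (1508 - 1643) = (sqrt(3)*sqrt(-49*64) - 3265) - 135 = (sqrt(3)*sqrt(-1*3136) - 3265) - 135 = (sqrt(3)*sqrt(-3136) - 3265) - 135 = (sqrt(3)*(56*I) - 3265) - 135 = (56*I*sqrt(3) - 3265) - 135 = (-3265 + 56*I*sqrt(3)) - 135 = -3400 + 56*I*sqrt(3)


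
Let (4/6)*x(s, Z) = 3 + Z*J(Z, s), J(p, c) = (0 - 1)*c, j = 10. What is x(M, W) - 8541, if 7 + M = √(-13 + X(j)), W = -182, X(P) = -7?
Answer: -20895/2 + 546*I*√5 ≈ -10448.0 + 1220.9*I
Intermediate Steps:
J(p, c) = -c
M = -7 + 2*I*√5 (M = -7 + √(-13 - 7) = -7 + √(-20) = -7 + 2*I*√5 ≈ -7.0 + 4.4721*I)
x(s, Z) = 9/2 - 3*Z*s/2 (x(s, Z) = 3*(3 + Z*(-s))/2 = 3*(3 - Z*s)/2 = 9/2 - 3*Z*s/2)
x(M, W) - 8541 = (9/2 - 3/2*(-182)*(-7 + 2*I*√5)) - 8541 = (9/2 + (-1911 + 546*I*√5)) - 8541 = (-3813/2 + 546*I*√5) - 8541 = -20895/2 + 546*I*√5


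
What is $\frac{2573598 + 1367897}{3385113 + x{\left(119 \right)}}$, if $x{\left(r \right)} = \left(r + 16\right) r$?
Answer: $\frac{3941495}{3401178} \approx 1.1589$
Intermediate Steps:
$x{\left(r \right)} = r \left(16 + r\right)$ ($x{\left(r \right)} = \left(16 + r\right) r = r \left(16 + r\right)$)
$\frac{2573598 + 1367897}{3385113 + x{\left(119 \right)}} = \frac{2573598 + 1367897}{3385113 + 119 \left(16 + 119\right)} = \frac{3941495}{3385113 + 119 \cdot 135} = \frac{3941495}{3385113 + 16065} = \frac{3941495}{3401178}$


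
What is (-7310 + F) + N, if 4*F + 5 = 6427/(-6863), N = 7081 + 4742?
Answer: 61925067/13726 ≈ 4511.5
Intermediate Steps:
N = 11823
F = -20371/13726 (F = -5/4 + (6427/(-6863))/4 = -5/4 + (6427*(-1/6863))/4 = -5/4 + (¼)*(-6427/6863) = -5/4 - 6427/27452 = -20371/13726 ≈ -1.4841)
(-7310 + F) + N = (-7310 - 20371/13726) + 11823 = -100357431/13726 + 11823 = 61925067/13726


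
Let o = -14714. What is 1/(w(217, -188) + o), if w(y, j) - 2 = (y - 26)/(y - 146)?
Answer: -71/1044361 ≈ -6.7984e-5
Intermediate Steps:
w(y, j) = 2 + (-26 + y)/(-146 + y) (w(y, j) = 2 + (y - 26)/(y - 146) = 2 + (-26 + y)/(-146 + y))
1/(w(217, -188) + o) = 1/(3*(-106 + 217)/(-146 + 217) - 14714) = 1/(3*111/71 - 14714) = 1/(3*(1/71)*111 - 14714) = 1/(333/71 - 14714) = 1/(-1044361/71) = -71/1044361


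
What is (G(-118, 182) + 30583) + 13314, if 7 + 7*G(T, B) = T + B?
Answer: 307336/7 ≈ 43905.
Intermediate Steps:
G(T, B) = -1 + B/7 + T/7 (G(T, B) = -1 + (T + B)/7 = -1 + (B + T)/7 = -1 + (B/7 + T/7) = -1 + B/7 + T/7)
(G(-118, 182) + 30583) + 13314 = ((-1 + (1/7)*182 + (1/7)*(-118)) + 30583) + 13314 = ((-1 + 26 - 118/7) + 30583) + 13314 = (57/7 + 30583) + 13314 = 214138/7 + 13314 = 307336/7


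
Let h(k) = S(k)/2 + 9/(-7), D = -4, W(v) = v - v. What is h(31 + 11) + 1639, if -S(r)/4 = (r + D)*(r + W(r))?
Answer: -10880/7 ≈ -1554.3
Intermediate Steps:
W(v) = 0
S(r) = -4*r*(-4 + r) (S(r) = -4*(r - 4)*(r + 0) = -4*(-4 + r)*r = -4*r*(-4 + r))
h(k) = -9/7 + 2*k*(4 - k) (h(k) = (4*k*(4 - k))/2 + 9/(-7) = (4*k*(4 - k))*(½) + 9*(-⅐) = 2*k*(4 - k) - 9/7 = -9/7 + 2*k*(4 - k))
h(31 + 11) + 1639 = (-9/7 - 2*(31 + 11)² + 8*(31 + 11)) + 1639 = (-9/7 - 2*42² + 8*42) + 1639 = (-9/7 - 2*1764 + 336) + 1639 = (-9/7 - 3528 + 336) + 1639 = -22353/7 + 1639 = -10880/7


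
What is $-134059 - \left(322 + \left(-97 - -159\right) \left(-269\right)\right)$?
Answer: $-117703$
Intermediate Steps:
$-134059 - \left(322 + \left(-97 - -159\right) \left(-269\right)\right) = -134059 - \left(322 + \left(-97 + 159\right) \left(-269\right)\right) = -134059 - \left(322 + 62 \left(-269\right)\right) = -134059 - \left(322 - 16678\right) = -134059 - -16356 = -134059 + 16356 = -117703$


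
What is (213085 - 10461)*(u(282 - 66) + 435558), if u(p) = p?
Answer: 88298270976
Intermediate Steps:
(213085 - 10461)*(u(282 - 66) + 435558) = (213085 - 10461)*((282 - 66) + 435558) = 202624*(216 + 435558) = 202624*435774 = 88298270976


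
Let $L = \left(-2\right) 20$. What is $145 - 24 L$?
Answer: $1105$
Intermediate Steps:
$L = -40$
$145 - 24 L = 145 - -960 = 145 + 960 = 1105$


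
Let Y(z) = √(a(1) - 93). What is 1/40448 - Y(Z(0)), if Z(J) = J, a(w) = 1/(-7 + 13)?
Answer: 1/40448 - I*√3342/6 ≈ 2.4723e-5 - 9.635*I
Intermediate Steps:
a(w) = ⅙ (a(w) = 1/6 = ⅙)
Y(z) = I*√3342/6 (Y(z) = √(⅙ - 93) = √(-557/6) = I*√3342/6)
1/40448 - Y(Z(0)) = 1/40448 - I*√3342/6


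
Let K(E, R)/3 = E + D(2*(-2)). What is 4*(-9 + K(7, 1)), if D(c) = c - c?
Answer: 48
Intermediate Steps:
D(c) = 0
K(E, R) = 3*E (K(E, R) = 3*(E + 0) = 3*E)
4*(-9 + K(7, 1)) = 4*(-9 + 3*7) = 4*(-9 + 21) = 4*12 = 48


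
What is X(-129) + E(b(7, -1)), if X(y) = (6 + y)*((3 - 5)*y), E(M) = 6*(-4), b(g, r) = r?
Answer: -31758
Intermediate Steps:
E(M) = -24
X(y) = -2*y*(6 + y) (X(y) = (6 + y)*(-2*y) = -2*y*(6 + y))
X(-129) + E(b(7, -1)) = -2*(-129)*(6 - 129) - 24 = -2*(-129)*(-123) - 24 = -31734 - 24 = -31758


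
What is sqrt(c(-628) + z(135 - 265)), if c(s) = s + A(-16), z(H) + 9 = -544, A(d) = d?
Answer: 3*I*sqrt(133) ≈ 34.598*I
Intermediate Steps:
z(H) = -553 (z(H) = -9 - 544 = -553)
c(s) = -16 + s (c(s) = s - 16 = -16 + s)
sqrt(c(-628) + z(135 - 265)) = sqrt((-16 - 628) - 553) = sqrt(-644 - 553) = sqrt(-1197) = 3*I*sqrt(133)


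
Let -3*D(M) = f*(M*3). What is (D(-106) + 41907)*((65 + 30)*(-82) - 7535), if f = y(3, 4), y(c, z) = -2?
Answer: -638975875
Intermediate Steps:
f = -2
D(M) = 2*M (D(M) = -(-2)*M*3/3 = -(-2)*3*M/3 = -(-2)*M = 2*M)
(D(-106) + 41907)*((65 + 30)*(-82) - 7535) = (2*(-106) + 41907)*((65 + 30)*(-82) - 7535) = (-212 + 41907)*(95*(-82) - 7535) = 41695*(-7790 - 7535) = 41695*(-15325) = -638975875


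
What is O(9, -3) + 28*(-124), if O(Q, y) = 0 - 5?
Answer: -3477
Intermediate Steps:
O(Q, y) = -5
O(9, -3) + 28*(-124) = -5 + 28*(-124) = -5 - 3472 = -3477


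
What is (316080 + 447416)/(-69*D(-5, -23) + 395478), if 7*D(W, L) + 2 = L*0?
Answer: 1336118/692121 ≈ 1.9305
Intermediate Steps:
D(W, L) = -2/7 (D(W, L) = -2/7 + (L*0)/7 = -2/7 + (⅐)*0 = -2/7 + 0 = -2/7)
(316080 + 447416)/(-69*D(-5, -23) + 395478) = (316080 + 447416)/(-69*(-2/7) + 395478) = 763496/(138/7 + 395478) = 763496/(2768484/7) = 763496*(7/2768484) = 1336118/692121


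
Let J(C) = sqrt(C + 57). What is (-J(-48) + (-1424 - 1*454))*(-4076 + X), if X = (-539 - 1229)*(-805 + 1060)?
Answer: 855696996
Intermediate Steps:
J(C) = sqrt(57 + C)
X = -450840 (X = -1768*255 = -450840)
(-J(-48) + (-1424 - 1*454))*(-4076 + X) = (-sqrt(57 - 48) + (-1424 - 1*454))*(-4076 - 450840) = (-sqrt(9) + (-1424 - 454))*(-454916) = (-1*3 - 1878)*(-454916) = (-3 - 1878)*(-454916) = -1881*(-454916) = 855696996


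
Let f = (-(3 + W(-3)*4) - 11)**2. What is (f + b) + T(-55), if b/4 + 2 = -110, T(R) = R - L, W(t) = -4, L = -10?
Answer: -489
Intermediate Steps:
T(R) = 10 + R (T(R) = R - 1*(-10) = R + 10 = 10 + R)
b = -448 (b = -8 + 4*(-110) = -8 - 440 = -448)
f = 4 (f = (-(3 - 4*4) - 11)**2 = (-(3 - 16) - 11)**2 = (-1*(-13) - 11)**2 = (13 - 11)**2 = 2**2 = 4)
(f + b) + T(-55) = (4 - 448) + (10 - 55) = -444 - 45 = -489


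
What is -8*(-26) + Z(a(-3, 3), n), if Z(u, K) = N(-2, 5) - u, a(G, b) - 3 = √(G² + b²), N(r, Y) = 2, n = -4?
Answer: 207 - 3*√2 ≈ 202.76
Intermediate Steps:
a(G, b) = 3 + √(G² + b²)
Z(u, K) = 2 - u
-8*(-26) + Z(a(-3, 3), n) = -8*(-26) + (2 - (3 + √((-3)² + 3²))) = 208 + (2 - (3 + √(9 + 9))) = 208 + (2 - (3 + √18)) = 208 + (2 - (3 + 3*√2)) = 208 + (2 + (-3 - 3*√2)) = 208 + (-1 - 3*√2) = 207 - 3*√2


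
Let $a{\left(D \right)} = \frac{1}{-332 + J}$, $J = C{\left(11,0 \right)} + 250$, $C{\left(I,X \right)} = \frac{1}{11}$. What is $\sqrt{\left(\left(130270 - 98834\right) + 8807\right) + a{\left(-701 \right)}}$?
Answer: $\frac{2 \sqrt{8167324433}}{901} \approx 200.61$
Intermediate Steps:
$C{\left(I,X \right)} = \frac{1}{11}$
$J = \frac{2751}{11}$ ($J = \frac{1}{11} + 250 = \frac{2751}{11} \approx 250.09$)
$a{\left(D \right)} = - \frac{11}{901}$ ($a{\left(D \right)} = \frac{1}{-332 + \frac{2751}{11}} = \frac{1}{- \frac{901}{11}} = - \frac{11}{901}$)
$\sqrt{\left(\left(130270 - 98834\right) + 8807\right) + a{\left(-701 \right)}} = \sqrt{\left(\left(130270 - 98834\right) + 8807\right) - \frac{11}{901}} = \sqrt{\left(31436 + 8807\right) - \frac{11}{901}} = \sqrt{40243 - \frac{11}{901}} = \sqrt{\frac{36258932}{901}} = \frac{2 \sqrt{8167324433}}{901}$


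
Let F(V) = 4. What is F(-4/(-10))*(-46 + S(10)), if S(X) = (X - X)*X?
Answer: -184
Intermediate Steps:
S(X) = 0 (S(X) = 0*X = 0)
F(-4/(-10))*(-46 + S(10)) = 4*(-46 + 0) = 4*(-46) = -184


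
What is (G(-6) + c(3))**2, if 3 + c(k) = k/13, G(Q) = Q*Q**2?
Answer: 8088336/169 ≈ 47860.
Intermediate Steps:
G(Q) = Q**3
c(k) = -3 + k/13
(G(-6) + c(3))**2 = ((-6)**3 + (-3 + (1/13)*3))**2 = (-216 + (-3 + 3/13))**2 = (-216 - 36/13)**2 = (-2844/13)**2 = 8088336/169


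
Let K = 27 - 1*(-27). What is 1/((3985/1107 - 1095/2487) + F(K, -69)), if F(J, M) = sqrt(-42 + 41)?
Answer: 2660889025530/9249337036309 - 842178796209*I/9249337036309 ≈ 0.28768 - 0.091053*I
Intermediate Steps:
K = 54 (K = 27 + 27 = 54)
F(J, M) = I (F(J, M) = sqrt(-1) = I)
1/((3985/1107 - 1095/2487) + F(K, -69)) = 1/((3985/1107 - 1095/2487) + I) = 1/((3985*(1/1107) - 1095*1/2487) + I) = 1/((3985/1107 - 365/829) + I) = 1/(2899510/917703 + I) = 842178796209*(2899510/917703 - I)/9249337036309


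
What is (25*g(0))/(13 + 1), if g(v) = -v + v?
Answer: 0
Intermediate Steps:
g(v) = 0
(25*g(0))/(13 + 1) = (25*0)/(13 + 1) = 0/14 = 0*(1/14) = 0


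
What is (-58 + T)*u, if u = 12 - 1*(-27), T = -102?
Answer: -6240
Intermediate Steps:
u = 39 (u = 12 + 27 = 39)
(-58 + T)*u = (-58 - 102)*39 = -160*39 = -6240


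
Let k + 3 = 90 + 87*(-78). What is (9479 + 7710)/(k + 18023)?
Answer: 17189/11324 ≈ 1.5179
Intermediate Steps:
k = -6699 (k = -3 + (90 + 87*(-78)) = -3 + (90 - 6786) = -3 - 6696 = -6699)
(9479 + 7710)/(k + 18023) = (9479 + 7710)/(-6699 + 18023) = 17189/11324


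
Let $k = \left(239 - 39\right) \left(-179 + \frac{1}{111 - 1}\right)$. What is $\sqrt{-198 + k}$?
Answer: $\frac{i \sqrt{4355538}}{11} \approx 189.73 i$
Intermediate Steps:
$k = - \frac{393780}{11}$ ($k = 200 \left(-179 + \frac{1}{110}\right) = 200 \left(- \frac{19689}{110}\right) = - \frac{393780}{11} \approx -35798.0$)
$\sqrt{-198 + k} = \sqrt{-198 - \frac{393780}{11}} = \sqrt{- \frac{395958}{11}} = \frac{i \sqrt{4355538}}{11}$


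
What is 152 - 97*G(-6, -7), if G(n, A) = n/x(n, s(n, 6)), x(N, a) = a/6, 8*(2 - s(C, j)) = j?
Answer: 14728/5 ≈ 2945.6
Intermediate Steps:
s(C, j) = 2 - j/8
x(N, a) = a/6 (x(N, a) = a*(⅙) = a/6)
G(n, A) = 24*n/5 (G(n, A) = n/(((2 - ⅛*6)/6)) = n/(((2 - ¾)/6)) = n/(((⅙)*(5/4))) = n/(5/24) = n*(24/5) = 24*n/5)
152 - 97*G(-6, -7) = 152 - 2328*(-6)/5 = 152 - 97*(-144/5) = 152 + 13968/5 = 14728/5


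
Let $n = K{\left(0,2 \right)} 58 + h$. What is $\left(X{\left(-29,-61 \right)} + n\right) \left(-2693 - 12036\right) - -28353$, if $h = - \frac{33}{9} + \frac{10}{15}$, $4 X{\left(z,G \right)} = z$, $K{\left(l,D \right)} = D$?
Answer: $- \frac{6116955}{4} \approx -1.5292 \cdot 10^{6}$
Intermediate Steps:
$X{\left(z,G \right)} = \frac{z}{4}$
$h = -3$ ($h = \left(-33\right) \frac{1}{9} + 10 \cdot \frac{1}{15} = - \frac{11}{3} + \frac{2}{3} = -3$)
$n = 113$ ($n = 2 \cdot 58 - 3 = 116 - 3 = 113$)
$\left(X{\left(-29,-61 \right)} + n\right) \left(-2693 - 12036\right) - -28353 = \left(\frac{1}{4} \left(-29\right) + 113\right) \left(-2693 - 12036\right) - -28353 = \left(- \frac{29}{4} + 113\right) \left(-14729\right) + 28353 = \frac{423}{4} \left(-14729\right) + 28353 = - \frac{6230367}{4} + 28353 = - \frac{6116955}{4}$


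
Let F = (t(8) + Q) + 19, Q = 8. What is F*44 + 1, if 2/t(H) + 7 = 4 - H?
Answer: 1181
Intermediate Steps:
t(H) = 2/(-3 - H) (t(H) = 2/(-7 + (4 - H)) = 2/(-3 - H))
F = 295/11 (F = (-2/(3 + 8) + 8) + 19 = (-2/11 + 8) + 19 = 86/11 + 19 = 295/11 ≈ 26.818)
F*44 + 1 = (295/11)*44 + 1 = 1180 + 1 = 1181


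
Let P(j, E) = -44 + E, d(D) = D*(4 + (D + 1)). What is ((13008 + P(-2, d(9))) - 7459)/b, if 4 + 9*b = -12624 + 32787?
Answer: 50679/20159 ≈ 2.5140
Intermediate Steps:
d(D) = D*(5 + D) (d(D) = D*(4 + (1 + D)) = D*(5 + D))
b = 20159/9 (b = -4/9 + (-12624 + 32787)/9 = -4/9 + (⅑)*20163 = -4/9 + 6721/3 = 20159/9 ≈ 2239.9)
((13008 + P(-2, d(9))) - 7459)/b = ((13008 + (-44 + 9*(5 + 9))) - 7459)/(20159/9) = ((13008 + (-44 + 9*14)) - 7459)*(9/20159) = ((13008 + (-44 + 126)) - 7459)*(9/20159) = ((13008 + 82) - 7459)*(9/20159) = (13090 - 7459)*(9/20159) = 5631*(9/20159) = 50679/20159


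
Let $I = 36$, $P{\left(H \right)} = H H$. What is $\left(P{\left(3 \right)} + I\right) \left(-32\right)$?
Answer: $-1440$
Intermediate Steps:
$P{\left(H \right)} = H^{2}$
$\left(P{\left(3 \right)} + I\right) \left(-32\right) = \left(3^{2} + 36\right) \left(-32\right) = \left(9 + 36\right) \left(-32\right) = 45 \left(-32\right) = -1440$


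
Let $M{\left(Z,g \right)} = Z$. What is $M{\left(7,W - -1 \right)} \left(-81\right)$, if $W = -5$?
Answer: $-567$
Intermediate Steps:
$M{\left(7,W - -1 \right)} \left(-81\right) = 7 \left(-81\right) = -567$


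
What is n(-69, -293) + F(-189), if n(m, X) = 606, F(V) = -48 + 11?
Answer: 569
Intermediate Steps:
F(V) = -37
n(-69, -293) + F(-189) = 606 - 37 = 569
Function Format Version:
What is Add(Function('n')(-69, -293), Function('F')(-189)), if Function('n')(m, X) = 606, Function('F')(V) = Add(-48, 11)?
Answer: 569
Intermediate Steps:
Function('F')(V) = -37
Add(Function('n')(-69, -293), Function('F')(-189)) = Add(606, -37) = 569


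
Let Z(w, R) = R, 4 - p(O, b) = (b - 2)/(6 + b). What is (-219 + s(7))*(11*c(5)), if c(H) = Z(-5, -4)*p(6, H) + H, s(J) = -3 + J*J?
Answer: 18857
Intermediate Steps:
p(O, b) = 4 - (-2 + b)/(6 + b) (p(O, b) = 4 - (b - 2)/(6 + b) = 4 - (-2 + b)/(6 + b))
s(J) = -3 + J**2
c(H) = H - 4*(26 + 3*H)/(6 + H) (c(H) = -4*(26 + 3*H)/(6 + H) + H = H - 4*(26 + 3*H)/(6 + H))
(-219 + s(7))*(11*c(5)) = (-219 + (-3 + 7**2))*(11*((-104 + 5**2 - 6*5)/(6 + 5))) = (-219 + (-3 + 49))*(11*((-104 + 25 - 30)/11)) = (-219 + 46)*(11*((1/11)*(-109))) = -1903*(-109)/11 = -173*(-109) = 18857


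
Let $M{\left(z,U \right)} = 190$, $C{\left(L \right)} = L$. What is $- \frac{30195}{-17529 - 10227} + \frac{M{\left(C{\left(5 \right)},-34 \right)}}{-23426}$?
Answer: $\frac{39004135}{36122892} \approx 1.0798$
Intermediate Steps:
$- \frac{30195}{-17529 - 10227} + \frac{M{\left(C{\left(5 \right)},-34 \right)}}{-23426} = - \frac{30195}{-17529 - 10227} + \frac{190}{-23426} = - \frac{30195}{-17529 - 10227} + 190 \left(- \frac{1}{23426}\right) = - \frac{30195}{-27756} - \frac{95}{11713} = \left(-30195\right) \left(- \frac{1}{27756}\right) - \frac{95}{11713} = \frac{3355}{3084} - \frac{95}{11713} = \frac{39004135}{36122892}$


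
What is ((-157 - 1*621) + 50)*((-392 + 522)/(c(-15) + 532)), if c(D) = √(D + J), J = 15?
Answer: -3380/19 ≈ -177.89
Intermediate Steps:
c(D) = √(15 + D) (c(D) = √(D + 15) = √(15 + D))
((-157 - 1*621) + 50)*((-392 + 522)/(c(-15) + 532)) = ((-157 - 1*621) + 50)*((-392 + 522)/(√(15 - 15) + 532)) = ((-157 - 621) + 50)*(130/(√0 + 532)) = (-778 + 50)*(130/(0 + 532)) = -94640/532 = -728*65/266 = -3380/19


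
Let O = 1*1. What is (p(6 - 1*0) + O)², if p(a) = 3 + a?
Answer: 100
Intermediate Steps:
O = 1
(p(6 - 1*0) + O)² = ((3 + (6 - 1*0)) + 1)² = ((3 + (6 + 0)) + 1)² = ((3 + 6) + 1)² = (9 + 1)² = 10² = 100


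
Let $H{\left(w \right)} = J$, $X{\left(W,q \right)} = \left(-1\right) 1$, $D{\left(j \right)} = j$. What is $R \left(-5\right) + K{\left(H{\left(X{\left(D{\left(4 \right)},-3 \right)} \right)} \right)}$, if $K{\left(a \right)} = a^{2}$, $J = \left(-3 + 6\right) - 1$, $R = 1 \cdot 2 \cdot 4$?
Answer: $-36$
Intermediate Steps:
$X{\left(W,q \right)} = -1$
$R = 8$ ($R = 2 \cdot 4 = 8$)
$J = 2$ ($J = 3 - 1 = 2$)
$H{\left(w \right)} = 2$
$R \left(-5\right) + K{\left(H{\left(X{\left(D{\left(4 \right)},-3 \right)} \right)} \right)} = 8 \left(-5\right) + 2^{2} = -40 + 4 = -36$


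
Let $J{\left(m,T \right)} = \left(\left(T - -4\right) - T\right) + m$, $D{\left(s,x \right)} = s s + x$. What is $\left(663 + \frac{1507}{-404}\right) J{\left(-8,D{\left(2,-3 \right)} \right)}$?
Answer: $- \frac{266345}{101} \approx -2637.1$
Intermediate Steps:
$D{\left(s,x \right)} = x + s^{2}$ ($D{\left(s,x \right)} = s^{2} + x = x + s^{2}$)
$J{\left(m,T \right)} = 4 + m$ ($J{\left(m,T \right)} = \left(\left(T + 4\right) - T\right) + m = \left(\left(4 + T\right) - T\right) + m = 4 + m$)
$\left(663 + \frac{1507}{-404}\right) J{\left(-8,D{\left(2,-3 \right)} \right)} = \left(663 + \frac{1507}{-404}\right) \left(4 - 8\right) = \left(663 + 1507 \left(- \frac{1}{404}\right)\right) \left(-4\right) = \left(663 - \frac{1507}{404}\right) \left(-4\right) = \frac{266345}{404} \left(-4\right) = - \frac{266345}{101}$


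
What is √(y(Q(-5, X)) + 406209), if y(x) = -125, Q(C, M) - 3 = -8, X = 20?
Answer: 2*√101521 ≈ 637.25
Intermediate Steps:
Q(C, M) = -5 (Q(C, M) = 3 - 8 = -5)
√(y(Q(-5, X)) + 406209) = √(-125 + 406209) = √406084 = 2*√101521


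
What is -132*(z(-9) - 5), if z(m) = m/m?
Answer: 528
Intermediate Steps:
z(m) = 1
-132*(z(-9) - 5) = -132*(1 - 5) = -132*(-4) = 528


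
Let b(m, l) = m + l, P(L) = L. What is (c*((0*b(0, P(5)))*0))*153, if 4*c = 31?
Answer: 0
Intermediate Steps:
b(m, l) = l + m
c = 31/4 (c = (¼)*31 = 31/4 ≈ 7.7500)
(c*((0*b(0, P(5)))*0))*153 = (31*((0*(5 + 0))*0)/4)*153 = (31*((0*5)*0)/4)*153 = (31*(0*0)/4)*153 = ((31/4)*0)*153 = 0*153 = 0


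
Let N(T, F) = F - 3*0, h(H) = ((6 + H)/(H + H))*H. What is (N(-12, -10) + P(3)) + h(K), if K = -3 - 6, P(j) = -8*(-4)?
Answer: 41/2 ≈ 20.500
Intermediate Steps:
P(j) = 32
K = -9
h(H) = 3 + H/2 (h(H) = ((6 + H)/((2*H)))*H = ((6 + H)*(1/(2*H)))*H = ((6 + H)/(2*H))*H = 3 + H/2)
N(T, F) = F (N(T, F) = F + 0 = F)
(N(-12, -10) + P(3)) + h(K) = (-10 + 32) + (3 + (1/2)*(-9)) = 22 + (3 - 9/2) = 22 - 3/2 = 41/2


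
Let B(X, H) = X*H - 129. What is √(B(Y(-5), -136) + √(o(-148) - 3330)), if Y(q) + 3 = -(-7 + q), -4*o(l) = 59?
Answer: √(-5412 + 2*I*√13379)/2 ≈ 0.78597 + 36.792*I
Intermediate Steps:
o(l) = -59/4 (o(l) = -¼*59 = -59/4)
Y(q) = 4 - q (Y(q) = -3 - (-7 + q) = -3 + (7 - q) = 4 - q)
B(X, H) = -129 + H*X (B(X, H) = H*X - 129 = -129 + H*X)
√(B(Y(-5), -136) + √(o(-148) - 3330)) = √((-129 - 136*(4 - 1*(-5))) + √(-59/4 - 3330)) = √((-129 - 136*(4 + 5)) + √(-13379/4)) = √((-129 - 136*9) + I*√13379/2) = √((-129 - 1224) + I*√13379/2) = √(-1353 + I*√13379/2)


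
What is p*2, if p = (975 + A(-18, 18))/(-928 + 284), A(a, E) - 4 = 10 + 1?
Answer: -495/161 ≈ -3.0745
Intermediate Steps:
A(a, E) = 15 (A(a, E) = 4 + (10 + 1) = 4 + 11 = 15)
p = -495/322 (p = (975 + 15)/(-928 + 284) = 990/(-644) = 990*(-1/644) = -495/322 ≈ -1.5373)
p*2 = -495/322*2 = -495/161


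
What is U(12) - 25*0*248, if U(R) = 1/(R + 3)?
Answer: 1/15 ≈ 0.066667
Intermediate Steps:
U(R) = 1/(3 + R)
U(12) - 25*0*248 = 1/(3 + 12) - 25*0*248 = 1/15 + 0*248 = 1/15 + 0 = 1/15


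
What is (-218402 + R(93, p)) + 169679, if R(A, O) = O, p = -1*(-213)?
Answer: -48510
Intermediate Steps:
p = 213
(-218402 + R(93, p)) + 169679 = (-218402 + 213) + 169679 = -218189 + 169679 = -48510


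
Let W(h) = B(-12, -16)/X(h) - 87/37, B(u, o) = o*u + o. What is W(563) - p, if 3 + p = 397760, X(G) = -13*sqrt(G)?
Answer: -14717096/37 - 176*sqrt(563)/7319 ≈ -3.9776e+5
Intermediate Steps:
B(u, o) = o + o*u
p = 397757 (p = -3 + 397760 = 397757)
W(h) = -87/37 - 176/(13*sqrt(h)) (W(h) = (-16*(1 - 12))/((-13*sqrt(h))) - 87/37 = (-16*(-11))*(-1/(13*sqrt(h))) - 87*1/37 = 176*(-1/(13*sqrt(h))) - 87/37 = -176/(13*sqrt(h)) - 87/37 = -87/37 - 176/(13*sqrt(h)))
W(563) - p = (-87/37 - 176*sqrt(563)/7319) - 1*397757 = (-87/37 - 176*sqrt(563)/7319) - 397757 = -14717096/37 - 176*sqrt(563)/7319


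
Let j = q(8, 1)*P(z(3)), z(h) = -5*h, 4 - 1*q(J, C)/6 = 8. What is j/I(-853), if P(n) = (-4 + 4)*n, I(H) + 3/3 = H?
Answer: 0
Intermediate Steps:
q(J, C) = -24 (q(J, C) = 24 - 6*8 = 24 - 48 = -24)
I(H) = -1 + H
P(n) = 0 (P(n) = 0*n = 0)
j = 0 (j = -24*0 = 0)
j/I(-853) = 0/(-1 - 853) = 0/(-854) = 0*(-1/854) = 0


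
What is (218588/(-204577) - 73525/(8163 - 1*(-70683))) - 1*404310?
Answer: -383622598229729/948828126 ≈ -4.0431e+5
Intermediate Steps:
(218588/(-204577) - 73525/(8163 - 1*(-70683))) - 1*404310 = (218588*(-1/204577) - 73525/(8163 + 70683)) - 404310 = (-218588/204577 - 73525/78846) - 404310 = (-218588/204577 - 73525*1/78846) - 404310 = (-218588/204577 - 4325/4638) - 404310 = -1898606669/948828126 - 404310 = -383622598229729/948828126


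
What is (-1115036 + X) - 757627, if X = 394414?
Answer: -1478249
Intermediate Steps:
(-1115036 + X) - 757627 = (-1115036 + 394414) - 757627 = -720622 - 757627 = -1478249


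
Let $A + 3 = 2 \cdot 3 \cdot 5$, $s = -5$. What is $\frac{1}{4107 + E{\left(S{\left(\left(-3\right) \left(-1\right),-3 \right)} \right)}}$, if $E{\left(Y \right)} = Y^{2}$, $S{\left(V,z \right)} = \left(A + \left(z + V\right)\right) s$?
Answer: $\frac{1}{22332} \approx 4.4779 \cdot 10^{-5}$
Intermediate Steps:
$A = 27$ ($A = -3 + 2 \cdot 3 \cdot 5 = -3 + 6 \cdot 5 = -3 + 30 = 27$)
$S{\left(V,z \right)} = -135 - 5 V - 5 z$ ($S{\left(V,z \right)} = \left(27 + \left(z + V\right)\right) \left(-5\right) = \left(27 + \left(V + z\right)\right) \left(-5\right) = \left(27 + V + z\right) \left(-5\right) = -135 - 5 V - 5 z$)
$\frac{1}{4107 + E{\left(S{\left(\left(-3\right) \left(-1\right),-3 \right)} \right)}} = \frac{1}{4107 + \left(-135 - 5 \left(\left(-3\right) \left(-1\right)\right) - -15\right)^{2}} = \frac{1}{4107 + \left(-135 - 15 + 15\right)^{2}} = \frac{1}{4107 + \left(-135\right)^{2}} = \frac{1}{4107 + 18225} = \frac{1}{22332}$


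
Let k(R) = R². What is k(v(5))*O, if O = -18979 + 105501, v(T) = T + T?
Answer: 8652200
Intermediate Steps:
v(T) = 2*T
O = 86522
k(v(5))*O = (2*5)²*86522 = 10²*86522 = 100*86522 = 8652200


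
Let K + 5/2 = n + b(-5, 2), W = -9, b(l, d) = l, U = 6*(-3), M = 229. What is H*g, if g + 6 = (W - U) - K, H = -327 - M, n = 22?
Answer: 6394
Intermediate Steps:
U = -18
H = -556 (H = -327 - 1*229 = -327 - 229 = -556)
K = 29/2 (K = -5/2 + (22 - 5) = -5/2 + 17 = 29/2 ≈ 14.500)
g = -23/2 (g = -6 + ((-9 - 1*(-18)) - 1*29/2) = -6 + ((-9 + 18) - 29/2) = -6 + (9 - 29/2) = -6 - 11/2 = -23/2 ≈ -11.500)
H*g = -556*(-23/2) = 6394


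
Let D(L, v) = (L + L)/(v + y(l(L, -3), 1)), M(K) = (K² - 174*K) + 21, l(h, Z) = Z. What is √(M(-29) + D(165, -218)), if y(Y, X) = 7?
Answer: √262960438/211 ≈ 76.853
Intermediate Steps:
M(K) = 21 + K² - 174*K
D(L, v) = 2*L/(7 + v) (D(L, v) = (L + L)/(v + 7) = (2*L)/(7 + v) = 2*L/(7 + v))
√(M(-29) + D(165, -218)) = √((21 + (-29)² - 174*(-29)) + 2*165/(7 - 218)) = √((21 + 841 + 5046) + 2*165/(-211)) = √(5908 + 2*165*(-1/211)) = √(5908 - 330/211) = √(1246258/211) = √262960438/211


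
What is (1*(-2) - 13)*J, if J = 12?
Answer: -180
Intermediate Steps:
(1*(-2) - 13)*J = (1*(-2) - 13)*12 = (-2 - 13)*12 = -15*12 = -180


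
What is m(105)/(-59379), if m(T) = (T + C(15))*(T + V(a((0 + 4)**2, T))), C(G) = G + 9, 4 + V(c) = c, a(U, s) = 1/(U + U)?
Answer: -139019/633376 ≈ -0.21949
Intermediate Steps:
a(U, s) = 1/(2*U)
V(c) = -4 + c
C(G) = 9 + G
m(T) = (24 + T)*(-127/32 + T) (m(T) = (T + (9 + 15))*(T + (-4 + 1/(2*((0 + 4)**2)))) = (T + 24)*(T + (-4 + 1/(2*(4**2)))) = (24 + T)*(T + (-4 + (1/2)/16)) = (24 + T)*(T + (-4 + (1/2)*(1/16))) = (24 + T)*(T + (-4 + 1/32)) = (24 + T)*(T - 127/32) = (24 + T)*(-127/32 + T))
m(105)/(-59379) = (-381/4 + 105**2 + (641/32)*105)/(-59379) = (-381/4 + 11025 + 67305/32)*(-1/59379) = (417057/32)*(-1/59379) = -139019/633376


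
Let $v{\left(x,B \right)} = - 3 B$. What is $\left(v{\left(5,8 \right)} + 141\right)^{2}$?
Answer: $13689$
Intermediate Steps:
$\left(v{\left(5,8 \right)} + 141\right)^{2} = \left(\left(-3\right) 8 + 141\right)^{2} = \left(-24 + 141\right)^{2} = 117^{2} = 13689$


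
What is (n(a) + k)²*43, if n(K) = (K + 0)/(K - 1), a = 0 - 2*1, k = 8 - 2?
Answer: 17200/9 ≈ 1911.1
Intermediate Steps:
k = 6
a = -2 (a = 0 - 2 = -2)
n(K) = K/(-1 + K)
(n(a) + k)²*43 = (-2/(-1 - 2) + 6)²*43 = (-2/(-3) + 6)²*43 = (-2*(-⅓) + 6)²*43 = (⅔ + 6)²*43 = (20/3)²*43 = (400/9)*43 = 17200/9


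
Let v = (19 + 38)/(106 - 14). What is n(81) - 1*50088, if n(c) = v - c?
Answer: -4615491/92 ≈ -50168.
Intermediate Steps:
v = 57/92 ≈ 0.61957
n(c) = 57/92 - c
n(81) - 1*50088 = (57/92 - 1*81) - 1*50088 = (57/92 - 81) - 50088 = -7395/92 - 50088 = -4615491/92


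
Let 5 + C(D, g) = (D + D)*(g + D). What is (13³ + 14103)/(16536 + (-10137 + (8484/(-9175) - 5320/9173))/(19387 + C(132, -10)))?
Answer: 70773487806175000/71797330423629593 ≈ 0.98574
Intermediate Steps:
C(D, g) = -5 + 2*D*(D + g) (C(D, g) = -5 + (D + D)*(g + D) = -5 + (2*D)*(D + g) = -5 + 2*D*(D + g))
(13³ + 14103)/(16536 + (-10137 + (8484/(-9175) - 5320/9173))/(19387 + C(132, -10))) = (13³ + 14103)/(16536 + (-10137 + (8484/(-9175) - 5320/9173))/(19387 + (-5 + 2*132² + 2*132*(-10)))) = (2197 + 14103)/(16536 + (-10137 + (8484*(-1/9175) - 5320*1/9173))/(19387 + (-5 + 2*17424 - 2640))) = 16300/(16536 + (-10137 + (-8484/9175 - 5320/9173))/(19387 + (-5 + 34848 - 2640))) = 16300/(16536 + (-10137 - 126634732/84162275)/(19387 + 32203)) = 16300/(16536 - 853279616407/84162275/51590) = 16300/(16536 - 853279616407/84162275*1/51590) = 16300/(16536 - 853279616407/4341931767250) = 16300/(71797330423629593/4341931767250) = 16300*(4341931767250/71797330423629593) = 70773487806175000/71797330423629593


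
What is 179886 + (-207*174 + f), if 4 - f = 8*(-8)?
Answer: 143936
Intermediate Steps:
f = 68 (f = 4 - 8*(-8) = 4 - 1*(-64) = 4 + 64 = 68)
179886 + (-207*174 + f) = 179886 + (-207*174 + 68) = 179886 + (-36018 + 68) = 179886 - 35950 = 143936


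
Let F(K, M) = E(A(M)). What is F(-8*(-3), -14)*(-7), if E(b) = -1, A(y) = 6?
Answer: 7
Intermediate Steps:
F(K, M) = -1
F(-8*(-3), -14)*(-7) = -1*(-7) = 7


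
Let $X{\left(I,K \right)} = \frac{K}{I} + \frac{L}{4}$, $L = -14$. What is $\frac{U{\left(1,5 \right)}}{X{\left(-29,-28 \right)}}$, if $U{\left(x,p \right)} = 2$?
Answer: $- \frac{116}{147} \approx -0.78912$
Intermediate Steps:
$X{\left(I,K \right)} = - \frac{7}{2} + \frac{K}{I}$ ($X{\left(I,K \right)} = \frac{K}{I} - \frac{14}{4} = \frac{K}{I} - \frac{7}{2} = - \frac{7}{2} + \frac{K}{I}$)
$\frac{U{\left(1,5 \right)}}{X{\left(-29,-28 \right)}} = \frac{2}{- \frac{7}{2} - \frac{28}{-29}} = \frac{2}{- \frac{7}{2} - - \frac{28}{29}} = \frac{2}{- \frac{7}{2} + \frac{28}{29}} = \frac{2}{- \frac{147}{58}} = 2 \left(- \frac{58}{147}\right) = - \frac{116}{147}$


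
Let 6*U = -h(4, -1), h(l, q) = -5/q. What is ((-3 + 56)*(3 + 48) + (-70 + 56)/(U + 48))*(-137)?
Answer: -104786505/283 ≈ -3.7027e+5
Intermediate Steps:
U = -⅚ (U = (-(-5)/(-1))/6 = (-(-5)*(-1))/6 = (-1*5)/6 = (⅙)*(-5) = -⅚ ≈ -0.83333)
((-3 + 56)*(3 + 48) + (-70 + 56)/(U + 48))*(-137) = ((-3 + 56)*(3 + 48) + (-70 + 56)/(-⅚ + 48))*(-137) = (53*51 - 14/283/6)*(-137) = (2703 - 14*6/283)*(-137) = (2703 - 84/283)*(-137) = (764865/283)*(-137) = -104786505/283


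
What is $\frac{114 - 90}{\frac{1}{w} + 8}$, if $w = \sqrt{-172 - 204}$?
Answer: $\frac{72192}{24065} + \frac{48 i \sqrt{94}}{24065} \approx 2.9999 + 0.019338 i$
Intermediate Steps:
$w = 2 i \sqrt{94}$ ($w = \sqrt{-376} = 2 i \sqrt{94} \approx 19.391 i$)
$\frac{114 - 90}{\frac{1}{w} + 8} = \frac{114 - 90}{\frac{1}{2 i \sqrt{94}} + 8} = \frac{24}{- \frac{i \sqrt{94}}{188} + 8} = \frac{24}{8 - \frac{i \sqrt{94}}{188}}$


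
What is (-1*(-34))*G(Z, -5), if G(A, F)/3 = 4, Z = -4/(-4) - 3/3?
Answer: 408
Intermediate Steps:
Z = 0 (Z = -4*(-¼) - 3*⅓ = 1 - 1 = 0)
G(A, F) = 12 (G(A, F) = 3*4 = 12)
(-1*(-34))*G(Z, -5) = -1*(-34)*12 = 34*12 = 408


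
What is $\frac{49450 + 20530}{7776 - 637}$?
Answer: $\frac{69980}{7139} \approx 9.8025$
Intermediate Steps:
$\frac{49450 + 20530}{7776 - 637} = \frac{69980}{7139}$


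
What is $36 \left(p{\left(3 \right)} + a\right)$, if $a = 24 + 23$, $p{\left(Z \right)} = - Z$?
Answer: $1584$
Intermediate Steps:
$a = 47$
$36 \left(p{\left(3 \right)} + a\right) = 36 \left(\left(-1\right) 3 + 47\right) = 36 \left(-3 + 47\right) = 36 \cdot 44 = 1584$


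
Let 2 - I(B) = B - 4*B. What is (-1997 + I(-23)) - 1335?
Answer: -3399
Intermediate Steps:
I(B) = 2 + 3*B (I(B) = 2 - (B - 4*B) = 2 - (-3)*B = 2 + 3*B)
(-1997 + I(-23)) - 1335 = (-1997 + (2 + 3*(-23))) - 1335 = (-1997 + (2 - 69)) - 1335 = (-1997 - 67) - 1335 = -2064 - 1335 = -3399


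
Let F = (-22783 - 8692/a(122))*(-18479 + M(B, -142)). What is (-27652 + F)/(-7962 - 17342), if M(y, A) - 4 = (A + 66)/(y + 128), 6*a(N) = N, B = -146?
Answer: -235349646895/13891896 ≈ -16942.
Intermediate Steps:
a(N) = N/6
M(y, A) = 4 + (66 + A)/(128 + y) (M(y, A) = 4 + (A + 66)/(y + 128) = 4 + (66 + A)/(128 + y))
F = 235364827843/549 (F = (-22783 - 8692/((⅙)*122))*(-18479 + (578 - 142 + 4*(-146))/(128 - 146)) = (-22783 - 8692/61/3)*(-18479 + (578 - 142 - 584)/(-18)) = (-22783 - 8692*3/61)*(-18479 - 1/18*(-148)) = (-22783 - 26076/61)*(-18479 + 74/9) = -1415839/61*(-166237/9) = 235364827843/549 ≈ 4.2872e+8)
(-27652 + F)/(-7962 - 17342) = (-27652 + 235364827843/549)/(-7962 - 17342) = (235349646895/549)/(-25304) = (235349646895/549)*(-1/25304) = -235349646895/13891896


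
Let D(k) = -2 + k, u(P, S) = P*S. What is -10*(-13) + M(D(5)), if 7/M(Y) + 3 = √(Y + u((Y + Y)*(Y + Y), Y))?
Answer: 4427/34 + 7*√111/102 ≈ 130.93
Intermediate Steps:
M(Y) = 7/(-3 + √(Y + 4*Y³)) (M(Y) = 7/(-3 + √(Y + ((Y + Y)*(Y + Y))*Y)) = 7/(-3 + √(Y + ((2*Y)*(2*Y))*Y)) = 7/(-3 + √(Y + (4*Y²)*Y)) = 7/(-3 + √(Y + 4*Y³)))
-10*(-13) + M(D(5)) = -10*(-13) + 7/(-3 + √((-2 + 5) + 4*(-2 + 5)³)) = 130 + 7/(-3 + √(3 + 4*3³)) = 130 + 7/(-3 + √(3 + 4*27)) = 130 + 7/(-3 + √(3 + 108)) = 130 + 7/(-3 + √111)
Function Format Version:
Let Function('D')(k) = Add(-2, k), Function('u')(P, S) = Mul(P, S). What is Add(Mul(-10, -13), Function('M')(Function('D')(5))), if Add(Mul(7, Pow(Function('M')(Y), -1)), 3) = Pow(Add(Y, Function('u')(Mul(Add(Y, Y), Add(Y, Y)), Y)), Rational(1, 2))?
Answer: Add(Rational(4427, 34), Mul(Rational(7, 102), Pow(111, Rational(1, 2)))) ≈ 130.93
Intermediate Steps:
Function('M')(Y) = Mul(7, Pow(Add(-3, Pow(Add(Y, Mul(4, Pow(Y, 3))), Rational(1, 2))), -1)) (Function('M')(Y) = Mul(7, Pow(Add(-3, Pow(Add(Y, Mul(Mul(Add(Y, Y), Add(Y, Y)), Y)), Rational(1, 2))), -1)) = Mul(7, Pow(Add(-3, Pow(Add(Y, Mul(Mul(Mul(2, Y), Mul(2, Y)), Y)), Rational(1, 2))), -1)) = Mul(7, Pow(Add(-3, Pow(Add(Y, Mul(Mul(4, Pow(Y, 2)), Y)), Rational(1, 2))), -1)) = Mul(7, Pow(Add(-3, Pow(Add(Y, Mul(4, Pow(Y, 3))), Rational(1, 2))), -1)))
Add(Mul(-10, -13), Function('M')(Function('D')(5))) = Add(Mul(-10, -13), Mul(7, Pow(Add(-3, Pow(Add(Add(-2, 5), Mul(4, Pow(Add(-2, 5), 3))), Rational(1, 2))), -1))) = Add(130, Mul(7, Pow(Add(-3, Pow(Add(3, Mul(4, Pow(3, 3))), Rational(1, 2))), -1))) = Add(130, Mul(7, Pow(Add(-3, Pow(Add(3, Mul(4, 27)), Rational(1, 2))), -1))) = Add(130, Mul(7, Pow(Add(-3, Pow(Add(3, 108), Rational(1, 2))), -1))) = Add(130, Mul(7, Pow(Add(-3, Pow(111, Rational(1, 2))), -1)))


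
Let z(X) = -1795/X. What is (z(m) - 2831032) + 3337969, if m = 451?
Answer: 228626792/451 ≈ 5.0693e+5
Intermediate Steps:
(z(m) - 2831032) + 3337969 = (-1795/451 - 2831032) + 3337969 = -1276797227/451 + 3337969 = 228626792/451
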